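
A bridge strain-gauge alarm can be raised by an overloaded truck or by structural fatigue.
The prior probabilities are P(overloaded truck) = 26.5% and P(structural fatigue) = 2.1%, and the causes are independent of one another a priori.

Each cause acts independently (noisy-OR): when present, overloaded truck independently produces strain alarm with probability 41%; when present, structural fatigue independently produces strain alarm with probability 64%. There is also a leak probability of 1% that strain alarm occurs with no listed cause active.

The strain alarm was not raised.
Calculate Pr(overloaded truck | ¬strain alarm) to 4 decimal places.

Pr(overloaded truck | ¬strain alarm) ≈ 0.1754

Under noisy-OR, P(strain alarm | causes) = 1 − (1−0.01)·∏(1−qᵢ) over the active causes.
By total probability over the 4 (overloaded truck, structural fatigue) configurations:
  P(¬strain alarm) = 0.99·0.735·0.979 + 0.3564·0.735·0.021 + 0.5841·0.265·0.979 + 0.210276·0.265·0.021
        = 0.712369 + 0.005501 + 0.151536 + 0.001170 = 0.870576
Keeping only the overloaded truck-present terms gives 0.152706, so
  P(overloaded truck | ¬strain alarm) = 0.152706 / 0.870576 ≈ 0.1754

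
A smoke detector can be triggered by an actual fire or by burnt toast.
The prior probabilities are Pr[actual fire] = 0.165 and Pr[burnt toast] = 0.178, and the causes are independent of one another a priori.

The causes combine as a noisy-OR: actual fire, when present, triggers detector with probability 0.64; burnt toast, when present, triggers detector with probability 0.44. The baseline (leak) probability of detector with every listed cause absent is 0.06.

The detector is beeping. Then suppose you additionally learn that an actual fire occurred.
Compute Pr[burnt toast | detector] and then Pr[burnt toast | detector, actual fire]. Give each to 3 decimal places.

Under noisy-OR, P(detector | causes) = 1 − (1−0.06)·∏(1−qᵢ) over the active causes.
Numerator (weight on configurations with burnt toast): 0.070391 + 0.023804 = 0.094195
Normalizer over all consistent configurations: 0.06×0.835×0.822 + 0.4736×0.835×0.178 + 0.6616×0.165×0.822 + 0.810496×0.165×0.178 = 0.225110
P(burnt toast | detector) = 0.094195/0.225110 ≈ 0.418

With the extra evidence:
For the numerator, keep only burnt toast=true terms: 0.810496×0.178 = 0.144268
Normalizer over all consistent configurations: 0.6616×0.822 + 0.810496×0.178 = 0.688103
P(burnt toast | detector, actual fire) = 0.144268/0.688103 ≈ 0.210

Pr[burnt toast | detector] ≈ 0.418; Pr[burnt toast | detector, actual fire] ≈ 0.210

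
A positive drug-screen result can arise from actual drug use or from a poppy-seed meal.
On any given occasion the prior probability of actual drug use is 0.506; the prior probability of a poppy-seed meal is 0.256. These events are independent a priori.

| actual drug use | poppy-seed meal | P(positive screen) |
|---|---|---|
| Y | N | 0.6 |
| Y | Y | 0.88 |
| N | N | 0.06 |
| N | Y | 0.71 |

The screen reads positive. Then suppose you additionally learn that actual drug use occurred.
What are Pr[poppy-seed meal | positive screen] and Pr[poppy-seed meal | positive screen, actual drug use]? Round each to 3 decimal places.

Pr[poppy-seed meal | positive screen] ≈ 0.451; Pr[poppy-seed meal | positive screen, actual drug use] ≈ 0.335

P(positive screen) = 0.06*0.494*0.744 + 0.71*0.494*0.256 + 0.6*0.506*0.744 + 0.88*0.506*0.256 = 0.022052 + 0.089789 + 0.225878 + 0.113992 = 0.451711
Restricting to configurations with poppy-seed meal present: 0.089789 + 0.113992 = 0.203781.
P(poppy-seed meal | positive screen) = 0.203781 / 0.451711 ≈ 0.451

Now condition on the additional information:
Weight on poppy-seed meal=true, given the evidence: 0.88×0.256 = 0.225280
Normalizer over all consistent configurations: 0.6×0.744 + 0.88×0.256 = 0.671680
P(poppy-seed meal | positive screen, actual drug use) = 0.225280/0.671680 ≈ 0.335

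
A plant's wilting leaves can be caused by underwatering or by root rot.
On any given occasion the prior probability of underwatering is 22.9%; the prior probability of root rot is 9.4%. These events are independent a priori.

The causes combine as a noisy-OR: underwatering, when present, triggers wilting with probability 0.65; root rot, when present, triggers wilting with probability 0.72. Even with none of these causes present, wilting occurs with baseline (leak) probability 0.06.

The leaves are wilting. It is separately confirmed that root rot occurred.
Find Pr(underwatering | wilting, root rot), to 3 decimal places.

Pr(underwatering | wilting, root rot) ≈ 0.268

Under noisy-OR, P(wilting | causes) = 1 − (1−0.06)·∏(1−qᵢ) over the active causes.
Numerator (weight on configurations with underwatering): 0.90788×0.229 = 0.207905
Denominator P(wilting | root rot): 0.7368×0.771 + 0.90788×0.229 = 0.775978
P(underwatering | wilting, root rot) = 0.207905/0.775978 ≈ 0.268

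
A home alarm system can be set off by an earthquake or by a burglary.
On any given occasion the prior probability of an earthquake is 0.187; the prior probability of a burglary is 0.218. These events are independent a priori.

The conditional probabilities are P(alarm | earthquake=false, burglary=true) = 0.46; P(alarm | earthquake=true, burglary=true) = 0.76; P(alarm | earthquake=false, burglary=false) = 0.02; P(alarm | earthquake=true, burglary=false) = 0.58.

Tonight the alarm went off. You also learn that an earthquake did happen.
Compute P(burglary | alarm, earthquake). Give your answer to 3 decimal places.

P(burglary | alarm, earthquake) ≈ 0.268

Weight on burglary=true, given the evidence: 0.76·0.218 = 0.165680
The normalizing constant is 0.58·0.782 + 0.76·0.218 = 0.619240
P(burglary | alarm, earthquake) = 0.165680/0.619240 ≈ 0.268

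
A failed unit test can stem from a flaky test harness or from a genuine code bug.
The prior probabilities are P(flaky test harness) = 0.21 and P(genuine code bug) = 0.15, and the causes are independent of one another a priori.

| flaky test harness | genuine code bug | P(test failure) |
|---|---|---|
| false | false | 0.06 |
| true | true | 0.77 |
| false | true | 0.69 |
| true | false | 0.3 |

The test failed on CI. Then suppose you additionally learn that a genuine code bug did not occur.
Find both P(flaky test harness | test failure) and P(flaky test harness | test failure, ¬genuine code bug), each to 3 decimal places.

P(flaky test harness | test failure) ≈ 0.389; P(flaky test harness | test failure, ¬genuine code bug) ≈ 0.571

By total probability over the 4 (flaky test harness, genuine code bug) configurations:
  P(test failure) = 0.06·0.79·0.85 + 0.69·0.79·0.15 + 0.3·0.21·0.85 + 0.77·0.21·0.15
        = 0.040290 + 0.081765 + 0.053550 + 0.024255 = 0.199860
Keeping only the flaky test harness-present terms gives 0.077805, so
  P(flaky test harness | test failure) = 0.077805 / 0.199860 ≈ 0.389

Now condition on the additional information:
By total probability over both values of flaky test harness:
  P(test failure | ¬genuine code bug) = 0.06·0.79 + 0.3·0.21
        = 0.047400 + 0.063000 = 0.110400
The terms with flaky test harness present sum to 0.063000, so
  P(flaky test harness | test failure, ¬genuine code bug) = 0.063000 / 0.110400 ≈ 0.571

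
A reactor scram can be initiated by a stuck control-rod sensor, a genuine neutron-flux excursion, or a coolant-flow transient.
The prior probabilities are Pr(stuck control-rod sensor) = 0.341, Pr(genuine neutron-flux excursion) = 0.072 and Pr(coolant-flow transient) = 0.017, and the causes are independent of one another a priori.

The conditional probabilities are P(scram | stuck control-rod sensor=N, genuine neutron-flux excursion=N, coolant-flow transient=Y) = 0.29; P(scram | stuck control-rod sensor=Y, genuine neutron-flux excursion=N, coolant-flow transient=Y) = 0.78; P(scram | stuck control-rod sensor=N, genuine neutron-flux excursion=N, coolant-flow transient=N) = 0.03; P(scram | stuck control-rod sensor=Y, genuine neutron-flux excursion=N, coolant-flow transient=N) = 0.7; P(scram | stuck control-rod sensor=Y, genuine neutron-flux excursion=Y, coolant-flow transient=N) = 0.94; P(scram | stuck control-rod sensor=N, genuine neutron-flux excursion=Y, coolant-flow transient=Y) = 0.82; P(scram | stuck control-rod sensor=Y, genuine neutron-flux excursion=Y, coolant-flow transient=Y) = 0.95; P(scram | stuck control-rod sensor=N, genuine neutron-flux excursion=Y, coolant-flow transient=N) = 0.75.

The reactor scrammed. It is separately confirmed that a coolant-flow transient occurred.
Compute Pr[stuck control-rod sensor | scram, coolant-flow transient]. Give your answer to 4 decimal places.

Pr[stuck control-rod sensor | scram, coolant-flow transient] ≈ 0.5554

Weight on stuck control-rod sensor=true, given the evidence: 0.246829 + 0.023324 = 0.270153
Denominator P(scram | coolant-flow transient): 0.29*0.659*0.928 + 0.82*0.659*0.072 + 0.78*0.341*0.928 + 0.95*0.341*0.072 = 0.486410
Posterior = 0.270153 / 0.486410 ≈ 0.5554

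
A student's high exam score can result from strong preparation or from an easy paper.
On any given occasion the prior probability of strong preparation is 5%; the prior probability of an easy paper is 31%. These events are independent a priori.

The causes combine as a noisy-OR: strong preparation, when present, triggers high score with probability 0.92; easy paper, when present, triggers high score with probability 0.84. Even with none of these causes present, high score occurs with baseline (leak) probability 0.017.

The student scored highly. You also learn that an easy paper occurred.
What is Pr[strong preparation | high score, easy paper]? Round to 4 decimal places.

Pr[strong preparation | high score, easy paper] ≈ 0.0581

Under noisy-OR, P(high score | causes) = 1 − (1−0.017)·∏(1−qᵢ) over the active causes.
Numerator (weight on configurations with strong preparation): 0.987418·0.05 = 0.049371
Denominator P(high score | easy paper): 0.84272·0.95 + 0.987418·0.05 = 0.849955
Posterior = 0.049371 / 0.849955 ≈ 0.0581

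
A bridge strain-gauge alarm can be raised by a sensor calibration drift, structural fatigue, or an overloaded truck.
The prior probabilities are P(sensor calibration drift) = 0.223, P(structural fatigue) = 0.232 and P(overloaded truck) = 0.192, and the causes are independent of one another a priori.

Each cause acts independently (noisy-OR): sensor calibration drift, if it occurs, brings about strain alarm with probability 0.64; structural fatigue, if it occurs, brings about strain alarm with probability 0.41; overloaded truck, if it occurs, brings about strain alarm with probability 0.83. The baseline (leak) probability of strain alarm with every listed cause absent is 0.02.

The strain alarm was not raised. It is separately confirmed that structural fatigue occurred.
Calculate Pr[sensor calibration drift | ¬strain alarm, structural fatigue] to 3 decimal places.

Under noisy-OR, P(strain alarm | causes) = 1 − (1−0.02)·∏(1−qᵢ) over the active causes.
For the numerator, keep only sensor calibration drift=true terms: 0.037506 + 0.001515 = 0.039021
Normalizer over all consistent configurations: 0.5782×0.777×0.808 + 0.098294×0.777×0.192 + 0.208152×0.223×0.808 + 0.035386×0.223×0.192 = 0.416688
P(sensor calibration drift | ¬strain alarm, structural fatigue) = 0.039021/0.416688 ≈ 0.094

Pr[sensor calibration drift | ¬strain alarm, structural fatigue] ≈ 0.094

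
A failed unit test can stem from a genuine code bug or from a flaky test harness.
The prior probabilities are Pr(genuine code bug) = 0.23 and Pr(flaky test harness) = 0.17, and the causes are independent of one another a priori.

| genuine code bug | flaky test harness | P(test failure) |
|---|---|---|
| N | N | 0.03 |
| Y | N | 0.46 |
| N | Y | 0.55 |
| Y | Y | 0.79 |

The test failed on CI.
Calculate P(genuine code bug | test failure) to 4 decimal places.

P(genuine code bug | test failure) ≈ 0.5656

Weight on genuine code bug=true, given the evidence: 0.087814 + 0.030889 = 0.118703
Denominator P(test failure): 0.03×0.77×0.83 + 0.55×0.77×0.17 + 0.46×0.23×0.83 + 0.79×0.23×0.17 = 0.209871
Posterior = 0.118703 / 0.209871 ≈ 0.5656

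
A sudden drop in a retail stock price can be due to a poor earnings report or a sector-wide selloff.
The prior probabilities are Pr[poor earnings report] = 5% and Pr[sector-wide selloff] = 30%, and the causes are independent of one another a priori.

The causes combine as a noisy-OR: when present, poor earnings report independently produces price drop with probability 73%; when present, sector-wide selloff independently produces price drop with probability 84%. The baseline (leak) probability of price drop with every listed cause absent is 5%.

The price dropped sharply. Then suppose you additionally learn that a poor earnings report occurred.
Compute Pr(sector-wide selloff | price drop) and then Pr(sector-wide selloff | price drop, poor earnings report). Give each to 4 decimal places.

Under noisy-OR, P(price drop | causes) = 1 − (1−0.05)·∏(1−qᵢ) over the active causes.
Numerator (weight on configurations with sector-wide selloff): 0.241680 + 0.014384 = 0.256064
The normalizing constant is 0.05*0.95*0.7 + 0.848*0.95*0.3 + 0.7435*0.05*0.7 + 0.95896*0.05*0.3 = 0.315337
Posterior = 0.256064 / 0.315337 ≈ 0.8120

Now also conditioning on poor earnings report=true:
P(price drop | poor earnings report) = 0.7435×0.7 + 0.95896×0.3 = 0.520450 + 0.287688 = 0.808138
The sector-wide selloff-present share is 0.95896×0.3 = 0.287688.
P(sector-wide selloff | price drop, poor earnings report) = 0.287688 / 0.808138 ≈ 0.3560

Pr(sector-wide selloff | price drop) ≈ 0.8120; Pr(sector-wide selloff | price drop, poor earnings report) ≈ 0.3560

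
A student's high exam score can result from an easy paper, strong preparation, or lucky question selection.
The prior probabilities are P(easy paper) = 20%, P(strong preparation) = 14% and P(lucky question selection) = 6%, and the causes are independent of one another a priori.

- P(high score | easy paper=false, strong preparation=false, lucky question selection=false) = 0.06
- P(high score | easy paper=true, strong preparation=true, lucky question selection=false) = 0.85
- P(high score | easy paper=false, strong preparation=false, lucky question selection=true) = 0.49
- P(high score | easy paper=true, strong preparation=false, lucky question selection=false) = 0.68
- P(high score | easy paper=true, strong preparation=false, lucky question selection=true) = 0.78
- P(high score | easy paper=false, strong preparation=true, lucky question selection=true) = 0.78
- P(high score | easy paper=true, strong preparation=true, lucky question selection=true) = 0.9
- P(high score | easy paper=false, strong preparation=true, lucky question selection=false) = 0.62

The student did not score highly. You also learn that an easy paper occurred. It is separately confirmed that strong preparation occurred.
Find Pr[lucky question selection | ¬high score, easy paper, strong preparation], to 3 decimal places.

Pr[lucky question selection | ¬high score, easy paper, strong preparation] ≈ 0.041

Numerator (weight on configurations with lucky question selection): 0.1·0.06 = 0.006000
Normalizer over all consistent configurations: 0.15·0.94 + 0.1·0.06 = 0.147000
P(lucky question selection | ¬high score, easy paper, strong preparation) = 0.006000/0.147000 ≈ 0.041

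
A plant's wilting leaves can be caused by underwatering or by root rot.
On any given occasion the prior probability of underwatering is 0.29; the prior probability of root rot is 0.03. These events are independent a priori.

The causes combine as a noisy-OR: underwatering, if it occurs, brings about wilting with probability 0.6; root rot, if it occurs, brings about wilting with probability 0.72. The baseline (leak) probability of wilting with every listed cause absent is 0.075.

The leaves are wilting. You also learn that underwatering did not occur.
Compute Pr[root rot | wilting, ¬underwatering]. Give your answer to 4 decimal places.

Under noisy-OR, P(wilting | causes) = 1 − (1−0.075)·∏(1−qᵢ) over the active causes.
P(wilting | ¬underwatering) = 0.075×0.97 + 0.741×0.03 = 0.072750 + 0.022230 = 0.094980
The root rot-present share is 0.741×0.03 = 0.022230.
Hence the posterior is 0.022230/0.094980 ≈ 0.2340.

Pr[root rot | wilting, ¬underwatering] ≈ 0.2340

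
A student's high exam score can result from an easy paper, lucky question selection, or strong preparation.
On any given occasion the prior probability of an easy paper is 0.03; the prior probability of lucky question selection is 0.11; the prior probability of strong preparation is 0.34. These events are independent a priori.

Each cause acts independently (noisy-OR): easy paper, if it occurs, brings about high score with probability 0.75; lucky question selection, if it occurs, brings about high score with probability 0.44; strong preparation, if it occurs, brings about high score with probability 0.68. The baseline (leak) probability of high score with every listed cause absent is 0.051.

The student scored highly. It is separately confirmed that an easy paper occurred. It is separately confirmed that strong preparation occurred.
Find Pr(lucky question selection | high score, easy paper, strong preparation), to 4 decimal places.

Pr(lucky question selection | high score, easy paper, strong preparation) ≈ 0.1135

Under noisy-OR, P(high score | causes) = 1 − (1−0.051)·∏(1−qᵢ) over the active causes.
P(high score | easy paper, strong preparation) = 0.92408×0.89 + 0.957485×0.11 = 0.822431 + 0.105323 = 0.927754
Of this, 0.105323 comes from 0.957485×0.11 (the lucky question selection=true cases).
P(lucky question selection | high score, easy paper, strong preparation) = 0.105323 / 0.927754 ≈ 0.1135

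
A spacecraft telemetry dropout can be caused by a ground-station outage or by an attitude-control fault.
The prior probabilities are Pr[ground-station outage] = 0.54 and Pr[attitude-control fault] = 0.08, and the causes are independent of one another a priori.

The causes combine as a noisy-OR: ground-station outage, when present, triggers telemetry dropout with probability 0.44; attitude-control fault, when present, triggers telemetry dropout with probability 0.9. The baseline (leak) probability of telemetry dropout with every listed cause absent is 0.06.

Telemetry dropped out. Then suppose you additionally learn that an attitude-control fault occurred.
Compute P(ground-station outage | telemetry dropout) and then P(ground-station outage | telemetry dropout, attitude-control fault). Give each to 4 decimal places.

P(ground-station outage | telemetry dropout) ≈ 0.8246; P(ground-station outage | telemetry dropout, attitude-control fault) ≈ 0.5511

Under noisy-OR, P(telemetry dropout | causes) = 1 − (1−0.06)·∏(1−qᵢ) over the active causes.
Enumerate the 4 (ground-station outage, attitude-control fault) configurations and weight by the priors:
  P(telemetry dropout) = 0.06×0.46×0.92 + 0.906×0.46×0.08 + 0.4736×0.54×0.92 + 0.94736×0.54×0.08
        = 0.025392 + 0.033341 + 0.235284 + 0.040926 = 0.334943
Configurations with ground-station outage contribute 0.276210, so
  P(ground-station outage | telemetry dropout) = 0.276210 / 0.334943 ≈ 0.8246

With the extra evidence:
P(telemetry dropout | attitude-control fault) = 0.906×0.46 + 0.94736×0.54 = 0.416760 + 0.511574 = 0.928334
The ground-station outage-present share is 0.94736×0.54 = 0.511574.
Hence the posterior is 0.511574/0.928334 ≈ 0.5511.
This is intercausal reasoning (explaining away): once attitude-control fault accounts for the telemetry dropout, ground-station outage becomes less likely.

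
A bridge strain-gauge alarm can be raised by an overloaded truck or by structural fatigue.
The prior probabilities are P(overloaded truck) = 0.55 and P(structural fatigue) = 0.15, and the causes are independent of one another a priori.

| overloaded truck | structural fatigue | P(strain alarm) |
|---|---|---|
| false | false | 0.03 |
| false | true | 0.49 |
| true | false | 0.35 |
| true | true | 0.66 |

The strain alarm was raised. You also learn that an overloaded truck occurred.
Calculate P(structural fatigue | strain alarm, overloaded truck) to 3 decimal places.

P(structural fatigue | strain alarm, overloaded truck) ≈ 0.250

Numerator (weight on configurations with structural fatigue): 0.66*0.15 = 0.099000
The normalizing constant is 0.35*0.85 + 0.66*0.15 = 0.396500
Posterior = 0.099000 / 0.396500 ≈ 0.250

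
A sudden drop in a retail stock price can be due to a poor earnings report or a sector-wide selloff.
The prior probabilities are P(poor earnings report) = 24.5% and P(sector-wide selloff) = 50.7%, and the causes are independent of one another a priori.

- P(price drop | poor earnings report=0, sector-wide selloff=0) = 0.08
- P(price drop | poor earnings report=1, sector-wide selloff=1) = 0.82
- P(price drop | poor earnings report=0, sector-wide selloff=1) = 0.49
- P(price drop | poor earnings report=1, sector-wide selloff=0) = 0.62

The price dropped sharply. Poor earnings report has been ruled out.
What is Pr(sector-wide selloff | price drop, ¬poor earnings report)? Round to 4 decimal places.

Pr(sector-wide selloff | price drop, ¬poor earnings report) ≈ 0.8630

Sum P(price drop|·) weighted by the priors over both values of sector-wide selloff:
  P(price drop | ¬poor earnings report) = 0.08·0.493 + 0.49·0.507
        = 0.039440 + 0.248430 = 0.287870
The terms with sector-wide selloff present sum to 0.248430, so
  P(sector-wide selloff | price drop, ¬poor earnings report) = 0.248430 / 0.287870 ≈ 0.8630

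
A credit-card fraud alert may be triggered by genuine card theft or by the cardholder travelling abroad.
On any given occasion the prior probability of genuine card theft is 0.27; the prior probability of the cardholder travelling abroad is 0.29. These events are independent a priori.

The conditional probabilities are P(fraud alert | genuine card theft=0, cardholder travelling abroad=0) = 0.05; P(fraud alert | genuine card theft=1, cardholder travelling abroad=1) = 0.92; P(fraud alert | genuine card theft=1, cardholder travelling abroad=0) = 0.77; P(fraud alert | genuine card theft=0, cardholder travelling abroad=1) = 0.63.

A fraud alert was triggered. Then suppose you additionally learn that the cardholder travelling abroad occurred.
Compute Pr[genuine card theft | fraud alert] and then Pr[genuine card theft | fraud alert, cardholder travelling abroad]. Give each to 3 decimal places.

P(fraud alert) = 0.05*0.73*0.71 + 0.63*0.73*0.29 + 0.77*0.27*0.71 + 0.92*0.27*0.29 = 0.025915 + 0.133371 + 0.147609 + 0.072036 = 0.378931
Of this, 0.219645 comes from 0.147609 + 0.072036 (the genuine card theft=true cases).
So P(genuine card theft | fraud alert) = 0.219645/0.378931 ≈ 0.580.

Now condition on the additional information:
For the numerator, keep only genuine card theft=true terms: 0.92×0.27 = 0.248400
Normalizer over all consistent configurations: 0.63×0.73 + 0.92×0.27 = 0.708300
P(genuine card theft | fraud alert, cardholder travelling abroad) = 0.248400/0.708300 ≈ 0.351
The drop from 0.580 to 0.351 is the explaining-away (discounting) effect.

Pr[genuine card theft | fraud alert] ≈ 0.580; Pr[genuine card theft | fraud alert, cardholder travelling abroad] ≈ 0.351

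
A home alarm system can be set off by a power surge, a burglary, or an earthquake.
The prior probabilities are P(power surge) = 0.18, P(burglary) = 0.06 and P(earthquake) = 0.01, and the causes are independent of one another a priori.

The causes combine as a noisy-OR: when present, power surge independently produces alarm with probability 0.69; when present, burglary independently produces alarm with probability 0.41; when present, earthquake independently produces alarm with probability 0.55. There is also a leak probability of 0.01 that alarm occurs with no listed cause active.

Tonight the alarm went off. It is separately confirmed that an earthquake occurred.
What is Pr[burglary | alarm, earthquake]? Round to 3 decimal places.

Under noisy-OR, P(alarm | causes) = 1 − (1−0.01)·∏(1−qᵢ) over the active causes.
P(alarm | earthquake) = 0.5545*0.82*0.94 + 0.737155*0.82*0.06 + 0.861895*0.18*0.94 + 0.918518*0.18*0.06 = 0.427409 + 0.036268 + 0.145833 + 0.009920 = 0.619430
Of this, 0.046188 comes from 0.036268 + 0.009920 (the burglary=true cases).
Hence the posterior is 0.046188/0.619430 ≈ 0.075.

Pr[burglary | alarm, earthquake] ≈ 0.075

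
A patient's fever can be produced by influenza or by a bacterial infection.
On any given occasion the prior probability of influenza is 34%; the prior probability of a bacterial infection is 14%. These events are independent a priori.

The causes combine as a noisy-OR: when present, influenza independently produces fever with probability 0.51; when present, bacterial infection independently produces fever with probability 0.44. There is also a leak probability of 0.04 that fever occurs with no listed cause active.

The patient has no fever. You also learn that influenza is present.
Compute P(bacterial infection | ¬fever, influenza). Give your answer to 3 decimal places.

P(bacterial infection | ¬fever, influenza) ≈ 0.084

Under noisy-OR, P(fever | causes) = 1 − (1−0.04)·∏(1−qᵢ) over the active causes.
Numerator (weight on configurations with bacterial infection): 0.263424*0.14 = 0.036879
Denominator P(¬fever | influenza): 0.4704*0.86 + 0.263424*0.14 = 0.441423
P(bacterial infection | ¬fever, influenza) = 0.036879/0.441423 ≈ 0.084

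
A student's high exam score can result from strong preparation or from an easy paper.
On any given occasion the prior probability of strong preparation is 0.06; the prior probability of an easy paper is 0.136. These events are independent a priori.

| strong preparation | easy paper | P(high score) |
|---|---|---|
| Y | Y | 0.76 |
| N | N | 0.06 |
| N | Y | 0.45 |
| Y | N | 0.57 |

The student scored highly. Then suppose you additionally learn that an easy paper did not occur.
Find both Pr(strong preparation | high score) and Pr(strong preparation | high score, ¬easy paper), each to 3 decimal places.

For the numerator, keep only strong preparation=true terms: 0.029549 + 0.006202 = 0.035751
The normalizing constant is 0.06*0.94*0.864 + 0.45*0.94*0.136 + 0.57*0.06*0.864 + 0.76*0.06*0.136 = 0.142009
Posterior = 0.035751 / 0.142009 ≈ 0.252

Now condition on the additional information:
For the numerator, keep only strong preparation=true terms: 0.57*0.06 = 0.034200
The normalizing constant is 0.06*0.94 + 0.57*0.06 = 0.090600
P(strong preparation | high score, ¬easy paper) = 0.034200/0.090600 ≈ 0.377

Pr(strong preparation | high score) ≈ 0.252; Pr(strong preparation | high score, ¬easy paper) ≈ 0.377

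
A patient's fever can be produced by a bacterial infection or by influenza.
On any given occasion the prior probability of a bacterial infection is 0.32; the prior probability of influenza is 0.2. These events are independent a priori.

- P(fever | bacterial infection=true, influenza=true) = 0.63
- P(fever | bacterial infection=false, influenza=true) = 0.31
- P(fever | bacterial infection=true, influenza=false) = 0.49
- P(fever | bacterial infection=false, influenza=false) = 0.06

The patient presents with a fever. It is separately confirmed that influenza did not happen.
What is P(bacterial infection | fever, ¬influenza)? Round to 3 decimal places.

Sum P(fever|·) weighted by the priors over both values of bacterial infection:
  P(fever | ¬influenza) = 0.06×0.68 + 0.49×0.32
        = 0.040800 + 0.156800 = 0.197600
Configurations with bacterial infection contribute 0.156800, so
  P(bacterial infection | fever, ¬influenza) = 0.156800 / 0.197600 ≈ 0.794

P(bacterial infection | fever, ¬influenza) ≈ 0.794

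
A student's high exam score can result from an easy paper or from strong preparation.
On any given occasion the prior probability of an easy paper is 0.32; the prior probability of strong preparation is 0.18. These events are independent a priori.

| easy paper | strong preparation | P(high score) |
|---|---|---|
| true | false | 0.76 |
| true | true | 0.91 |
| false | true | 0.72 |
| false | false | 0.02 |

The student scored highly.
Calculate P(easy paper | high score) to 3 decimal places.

Sum P(high score|·) weighted by the priors over the 4 (easy paper, strong preparation) configurations:
  P(high score) = 0.02·0.68·0.82 + 0.72·0.68·0.18 + 0.76·0.32·0.82 + 0.91·0.32·0.18
        = 0.011152 + 0.088128 + 0.199424 + 0.052416 = 0.351120
The terms with easy paper present sum to 0.251840, so
  P(easy paper | high score) = 0.251840 / 0.351120 ≈ 0.717

P(easy paper | high score) ≈ 0.717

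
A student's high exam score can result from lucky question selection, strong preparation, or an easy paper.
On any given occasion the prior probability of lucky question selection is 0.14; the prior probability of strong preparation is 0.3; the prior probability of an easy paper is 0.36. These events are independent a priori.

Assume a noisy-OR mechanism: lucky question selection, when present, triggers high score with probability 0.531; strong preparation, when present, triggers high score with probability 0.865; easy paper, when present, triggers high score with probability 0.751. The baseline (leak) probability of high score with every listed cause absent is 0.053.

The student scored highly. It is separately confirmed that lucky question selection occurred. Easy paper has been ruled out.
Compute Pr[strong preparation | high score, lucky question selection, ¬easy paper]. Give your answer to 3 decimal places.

Under noisy-OR, P(high score | causes) = 1 − (1−0.053)·∏(1−qᵢ) over the active causes.
Sum P(high score|·) weighted by the priors over both values of strong preparation:
  P(high score | lucky question selection, ¬easy paper) = 0.555857·0.7 + 0.940041·0.3
        = 0.389100 + 0.282012 = 0.671112
Keeping only the strong preparation-present terms gives 0.282012, so
  P(strong preparation | high score, lucky question selection, ¬easy paper) = 0.282012 / 0.671112 ≈ 0.420

Pr[strong preparation | high score, lucky question selection, ¬easy paper] ≈ 0.420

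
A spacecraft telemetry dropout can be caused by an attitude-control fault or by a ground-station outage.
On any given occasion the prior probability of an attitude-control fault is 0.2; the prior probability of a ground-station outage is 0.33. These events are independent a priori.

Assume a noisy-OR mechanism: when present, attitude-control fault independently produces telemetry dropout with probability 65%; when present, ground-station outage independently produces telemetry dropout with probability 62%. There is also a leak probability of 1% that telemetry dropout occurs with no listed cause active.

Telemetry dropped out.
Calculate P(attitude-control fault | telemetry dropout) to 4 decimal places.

Under noisy-OR, P(telemetry dropout | causes) = 1 − (1−0.01)·∏(1−qᵢ) over the active causes.
P(telemetry dropout) = 0.01*0.8*0.67 + 0.6238*0.8*0.33 + 0.6535*0.2*0.67 + 0.86833*0.2*0.33 = 0.005360 + 0.164683 + 0.087569 + 0.057310 = 0.314922
Restricting to configurations with attitude-control fault present: 0.087569 + 0.057310 = 0.144879.
P(attitude-control fault | telemetry dropout) = 0.144879 / 0.314922 ≈ 0.4600

P(attitude-control fault | telemetry dropout) ≈ 0.4600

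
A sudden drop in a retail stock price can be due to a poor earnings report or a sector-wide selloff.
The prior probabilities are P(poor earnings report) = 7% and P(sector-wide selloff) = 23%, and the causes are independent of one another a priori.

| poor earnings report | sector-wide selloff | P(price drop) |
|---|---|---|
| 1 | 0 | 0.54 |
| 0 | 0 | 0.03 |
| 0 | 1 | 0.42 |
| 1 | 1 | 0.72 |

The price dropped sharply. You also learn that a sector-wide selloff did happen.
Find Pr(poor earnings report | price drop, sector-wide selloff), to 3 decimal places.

P(price drop | sector-wide selloff) = 0.42·0.93 + 0.72·0.07 = 0.390600 + 0.050400 = 0.441000
The poor earnings report-present share is 0.72·0.07 = 0.050400.
P(poor earnings report | price drop, sector-wide selloff) = 0.050400 / 0.441000 ≈ 0.114

Pr(poor earnings report | price drop, sector-wide selloff) ≈ 0.114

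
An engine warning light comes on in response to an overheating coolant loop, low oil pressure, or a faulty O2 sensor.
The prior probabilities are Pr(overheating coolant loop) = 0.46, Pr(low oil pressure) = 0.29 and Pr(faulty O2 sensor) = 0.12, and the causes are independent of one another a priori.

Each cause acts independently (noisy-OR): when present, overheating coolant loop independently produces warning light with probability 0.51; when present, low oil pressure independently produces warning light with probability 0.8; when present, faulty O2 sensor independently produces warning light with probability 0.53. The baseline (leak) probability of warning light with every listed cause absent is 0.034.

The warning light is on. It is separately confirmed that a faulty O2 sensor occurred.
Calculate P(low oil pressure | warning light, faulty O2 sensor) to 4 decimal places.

Under noisy-OR, P(warning light | causes) = 1 − (1−0.034)·∏(1−qᵢ) over the active causes.
By total probability over the 4 (overheating coolant loop, low oil pressure) configurations:
  P(warning light | faulty O2 sensor) = 0.54598*0.54*0.71 + 0.909196*0.54*0.29 + 0.77753*0.46*0.71 + 0.955506*0.46*0.29
        = 0.209329 + 0.142380 + 0.253941 + 0.127465 = 0.733115
The terms with low oil pressure present sum to 0.269845, so
  P(low oil pressure | warning light, faulty O2 sensor) = 0.269845 / 0.733115 ≈ 0.3681

P(low oil pressure | warning light, faulty O2 sensor) ≈ 0.3681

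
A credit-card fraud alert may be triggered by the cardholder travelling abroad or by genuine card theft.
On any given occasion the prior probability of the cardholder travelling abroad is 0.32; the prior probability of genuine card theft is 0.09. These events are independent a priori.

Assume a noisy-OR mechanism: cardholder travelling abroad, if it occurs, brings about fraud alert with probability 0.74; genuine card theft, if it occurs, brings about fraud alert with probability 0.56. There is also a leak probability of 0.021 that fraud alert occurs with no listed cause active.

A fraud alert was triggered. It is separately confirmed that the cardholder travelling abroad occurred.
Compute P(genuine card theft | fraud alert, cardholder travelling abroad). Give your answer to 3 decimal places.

Under noisy-OR, P(fraud alert | causes) = 1 − (1−0.021)·∏(1−qᵢ) over the active causes.
By total probability over both values of genuine card theft:
  P(fraud alert | cardholder travelling abroad) = 0.74546×0.91 + 0.888002×0.09
        = 0.678369 + 0.079920 = 0.758289
The terms with genuine card theft present sum to 0.079920, so
  P(genuine card theft | fraud alert, cardholder travelling abroad) = 0.079920 / 0.758289 ≈ 0.105

P(genuine card theft | fraud alert, cardholder travelling abroad) ≈ 0.105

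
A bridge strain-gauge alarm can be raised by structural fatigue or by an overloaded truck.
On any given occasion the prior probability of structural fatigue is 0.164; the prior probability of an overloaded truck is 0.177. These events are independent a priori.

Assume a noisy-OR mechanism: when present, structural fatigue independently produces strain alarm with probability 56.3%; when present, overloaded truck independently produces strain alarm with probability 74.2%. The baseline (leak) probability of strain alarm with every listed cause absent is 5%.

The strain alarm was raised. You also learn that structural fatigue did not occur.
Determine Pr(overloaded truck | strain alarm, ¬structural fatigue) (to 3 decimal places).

Under noisy-OR, P(strain alarm | causes) = 1 − (1−0.05)·∏(1−qᵢ) over the active causes.
Enumerate both values of overloaded truck and weight by the priors:
  P(strain alarm | ¬structural fatigue) = 0.05*0.823 + 0.7549*0.177
        = 0.041150 + 0.133617 = 0.174767
Keeping only the overloaded truck-present terms gives 0.133617, so
  P(overloaded truck | strain alarm, ¬structural fatigue) = 0.133617 / 0.174767 ≈ 0.765

Pr(overloaded truck | strain alarm, ¬structural fatigue) ≈ 0.765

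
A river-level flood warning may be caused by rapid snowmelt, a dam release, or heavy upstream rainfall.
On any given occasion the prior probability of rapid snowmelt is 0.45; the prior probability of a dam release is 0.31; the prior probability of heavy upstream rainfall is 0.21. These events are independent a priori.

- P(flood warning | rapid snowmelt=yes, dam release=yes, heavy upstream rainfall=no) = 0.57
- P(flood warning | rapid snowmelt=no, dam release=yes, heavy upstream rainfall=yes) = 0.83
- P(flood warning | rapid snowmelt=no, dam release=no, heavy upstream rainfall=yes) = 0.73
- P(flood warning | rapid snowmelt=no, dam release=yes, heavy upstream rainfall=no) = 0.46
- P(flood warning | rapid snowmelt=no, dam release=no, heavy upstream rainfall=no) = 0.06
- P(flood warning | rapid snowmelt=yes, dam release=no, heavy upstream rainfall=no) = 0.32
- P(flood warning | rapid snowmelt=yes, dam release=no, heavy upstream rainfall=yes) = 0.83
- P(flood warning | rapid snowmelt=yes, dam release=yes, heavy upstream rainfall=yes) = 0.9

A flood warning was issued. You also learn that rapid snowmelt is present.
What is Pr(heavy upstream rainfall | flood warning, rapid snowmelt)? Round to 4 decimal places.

Pr(heavy upstream rainfall | flood warning, rapid snowmelt) ≈ 0.3629

P(flood warning | rapid snowmelt) = 0.32×0.69×0.79 + 0.83×0.69×0.21 + 0.57×0.31×0.79 + 0.9×0.31×0.21 = 0.174432 + 0.120267 + 0.139593 + 0.058590 = 0.492882
Restricting to configurations with heavy upstream rainfall present: 0.120267 + 0.058590 = 0.178857.
P(heavy upstream rainfall | flood warning, rapid snowmelt) = 0.178857 / 0.492882 ≈ 0.3629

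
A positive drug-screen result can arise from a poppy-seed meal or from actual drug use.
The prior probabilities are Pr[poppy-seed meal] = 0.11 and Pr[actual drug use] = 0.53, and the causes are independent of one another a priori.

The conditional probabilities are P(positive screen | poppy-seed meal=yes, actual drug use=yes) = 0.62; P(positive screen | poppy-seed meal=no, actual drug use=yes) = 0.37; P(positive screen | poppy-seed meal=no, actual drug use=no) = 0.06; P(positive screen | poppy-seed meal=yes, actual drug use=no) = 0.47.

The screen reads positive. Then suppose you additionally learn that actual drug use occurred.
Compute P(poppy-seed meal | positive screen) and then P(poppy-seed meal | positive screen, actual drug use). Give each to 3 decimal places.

P(poppy-seed meal | positive screen) ≈ 0.232; P(poppy-seed meal | positive screen, actual drug use) ≈ 0.172

By total probability over the 4 (poppy-seed meal, actual drug use) configurations:
  P(positive screen) = 0.06×0.89×0.47 + 0.37×0.89×0.53 + 0.47×0.11×0.47 + 0.62×0.11×0.53
        = 0.025098 + 0.174529 + 0.024299 + 0.036146 = 0.260072
Keeping only the poppy-seed meal-present terms gives 0.060445, so
  P(poppy-seed meal | positive screen) = 0.060445 / 0.260072 ≈ 0.232

Now condition on the additional information:
Sum P(positive screen|·) weighted by the priors over both values of poppy-seed meal:
  P(positive screen | actual drug use) = 0.37×0.89 + 0.62×0.11
        = 0.329300 + 0.068200 = 0.397500
The terms with poppy-seed meal present sum to 0.068200, so
  P(poppy-seed meal | positive screen, actual drug use) = 0.068200 / 0.397500 ≈ 0.172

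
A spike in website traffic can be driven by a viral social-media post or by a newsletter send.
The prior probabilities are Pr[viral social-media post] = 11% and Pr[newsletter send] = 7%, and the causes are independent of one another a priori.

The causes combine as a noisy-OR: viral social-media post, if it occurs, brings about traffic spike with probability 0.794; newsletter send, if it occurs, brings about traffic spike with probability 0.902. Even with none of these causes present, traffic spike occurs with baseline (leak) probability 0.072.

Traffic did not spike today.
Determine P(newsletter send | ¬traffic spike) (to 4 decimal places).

P(newsletter send | ¬traffic spike) ≈ 0.0073

Under noisy-OR, P(traffic spike | causes) = 1 − (1−0.072)·∏(1−qᵢ) over the active causes.
Sum P(¬traffic spike|·) weighted by the priors over the 4 (viral social-media post, newsletter send) configurations:
  P(¬traffic spike) = 0.928*0.89*0.93 + 0.090944*0.89*0.07 + 0.191168*0.11*0.93 + 0.018734*0.11*0.07
        = 0.768106 + 0.005666 + 0.019556 + 0.000144 = 0.793472
Configurations with newsletter send contribute 0.005810, so
  P(newsletter send | ¬traffic spike) = 0.005810 / 0.793472 ≈ 0.0073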